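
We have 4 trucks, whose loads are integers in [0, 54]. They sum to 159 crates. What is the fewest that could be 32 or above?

2

If only k of them are at least 32, the other 4 − k are at most 31, so the total is at most k·54 + (4 − k)·31.
This must reach 159, so k·54 + (4 − k)·31 ≥ 159, giving k ≥ 2.
Exactly 2 works: 2 values at 54 and 2 at 31 total 170; lower one of the high values by 11 (still ≥ 32) to hit 159.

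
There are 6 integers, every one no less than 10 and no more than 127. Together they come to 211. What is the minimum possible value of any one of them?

10

Minimizing one value means maximizing the remaining 5.
The other 5 can take up 5 × 127 = 635 ≥ 211 − 10, so one integer can sit at its floor of 10.
Achievable: one at 10 and the other 5 totalling 201, which fits since 5 × 10 ≤ 201 ≤ 5 × 127.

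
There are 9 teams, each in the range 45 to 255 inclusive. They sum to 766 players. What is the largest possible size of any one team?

To make one team as large as possible, make the other 8 as small as possible.
The other 8 contribute at least 8 × 45 = 360, leaving at most 766 − 360 = 406.
But each team is capped at 255, so the maximum is 255.
Achievable: one at 255 and the other 8 totalling 511, which fits since 8 × 45 ≤ 511 ≤ 8 × 255.

255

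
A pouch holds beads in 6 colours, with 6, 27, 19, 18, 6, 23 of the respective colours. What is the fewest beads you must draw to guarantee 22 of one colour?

92

In the worst case you take as many as possible of each colour without reaching 22: 6 + 21 + 19 + 18 + 6 + 21 = 91.
The next one must give 22 of some colour, so 91 + 1 = 92.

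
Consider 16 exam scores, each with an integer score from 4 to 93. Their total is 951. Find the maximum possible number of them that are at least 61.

Suppose k of them are at least 61. Those contribute at least 61 each and the other 16 − k at least 4 each.
So the total is at least 61k + 4(16 − k) = 64 + 57k. This must be ≤ 951, giving k ≤ 15.
k = 15 is achieved by 15 values at 61 and 1 at 4, total 919; add 32 to one value (staying below 61) to reach 951.

15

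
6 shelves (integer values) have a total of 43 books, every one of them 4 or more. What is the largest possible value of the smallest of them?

The 6 values sum to 43, so their minimum is at most ⌊43/6⌋ = 7.
Achievable: 5 of them at 7 and 1 at 8 total 43.

7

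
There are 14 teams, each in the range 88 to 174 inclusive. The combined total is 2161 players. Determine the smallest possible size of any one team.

To make one team as small as possible, make the other 13 as large as possible.
The other 13 can take up 13 × 174 = 2262 ≥ 2161 − 88, so one team can sit at its floor of 88.
Achievable: one at 88 and the other 13 totalling 2073, which fits since 13 × 88 ≤ 2073 ≤ 13 × 174.

88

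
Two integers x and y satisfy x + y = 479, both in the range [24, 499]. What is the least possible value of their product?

Since x + y is fixed, pushing one of them to its bound minimizes the product.
At the endpoint x = 24, y = 479 − 24 = 455, so xy = 24 × 455 = 10920.

10920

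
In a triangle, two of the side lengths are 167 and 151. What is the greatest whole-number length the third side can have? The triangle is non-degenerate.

317

The third side must be less than 167 + 151 = 318.
The largest integer below 318 is 317.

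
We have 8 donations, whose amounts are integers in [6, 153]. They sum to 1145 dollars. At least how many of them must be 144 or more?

Each value short of 144 is at most 143, costing at least 153 − 143 = 10 against the maximum total of 1224.
We can afford to lose at most 1224 − 1145 = 79, so at most ⌊79/10⌋ = 7 fall short, and at least 1 are ≥ 144.
Exactly 1 works: 1 value at 153 and 7 at 143 total 1154; lower one of the high values by 9 (still ≥ 144) to hit 1145.

1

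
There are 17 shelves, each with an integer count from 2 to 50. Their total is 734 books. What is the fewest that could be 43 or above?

Each value short of 43 is at most 42, costing at least 50 − 42 = 8 against the maximum total of 850.
We can afford to lose at most 850 − 734 = 116, so at most ⌊116/8⌋ = 14 fall short, and at least 3 are ≥ 43.
Exactly 3 works: 3 values at 50 and 14 at 42 total 738; lower one of the high values by 4 (still ≥ 43) to hit 734.

3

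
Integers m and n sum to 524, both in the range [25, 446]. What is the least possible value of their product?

34788

For a fixed sum, mn is smallest when m and n are as far apart as possible.
At the endpoint m = 78, n = 524 − 78 = 446, so mn = 78 × 446 = 34788.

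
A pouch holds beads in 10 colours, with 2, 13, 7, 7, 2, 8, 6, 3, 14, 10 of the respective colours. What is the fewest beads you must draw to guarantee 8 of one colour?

56

In the worst case you take as many as possible of each colour without reaching 8: 2 + 7 + 7 + 7 + 2 + 7 + 6 + 3 + 7 + 7 = 55.
The next one must give 8 of some colour, so 55 + 1 = 56.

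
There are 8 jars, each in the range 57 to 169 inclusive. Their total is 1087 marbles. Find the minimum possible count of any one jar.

57

To make one jar as small as possible, make the other 7 as large as possible.
The other 7 can take up 7 × 169 = 1183 ≥ 1087 − 57, so one jar can sit at its floor of 57.
Achievable: one at 57 and the other 7 totalling 1030, which fits since 7 × 57 ≤ 1030 ≤ 7 × 169.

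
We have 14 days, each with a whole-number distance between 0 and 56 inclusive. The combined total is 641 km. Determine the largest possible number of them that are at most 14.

3

Each value at 14 or below falls at least 56 − 14 = 42 short of the ceiling 56.
The ceiling total is 14 × 56 = 784, and we need 641, so at most ⌊(784 − 641)/42⌋ = 3 can be that low.
k = 3 is achieved by 3 values at 14 and 11 at 56, total 658; lower one of the 56's by 17 (still > 14) to reach 641.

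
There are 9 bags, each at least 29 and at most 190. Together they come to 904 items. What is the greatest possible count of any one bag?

Maximizing one value means minimizing the remaining 8.
The other 8 contribute at least 8 × 29 = 232, leaving at most 904 − 232 = 672.
But each bag is capped at 190, so the maximum is 190.
Achievable: one at 190 and the other 8 totalling 714, which fits since 8 × 29 ≤ 714 ≤ 8 × 190.

190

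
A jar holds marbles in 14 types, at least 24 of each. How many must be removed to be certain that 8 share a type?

You could draw 7 of every type without reaching 8 of any — 98 in all.
One more forces 8 of some type, so 98 + 1 = 99.

99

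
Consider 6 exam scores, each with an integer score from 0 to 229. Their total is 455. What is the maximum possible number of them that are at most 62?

Suppose k of them are at most 62. Those contribute at most 62 each and the rest at most 229 each.
So the total is at most 62k + 229(6 − k) = 1374 − 167k. This must still be ≥ 455, so k ≤ 5.
k = 5 is achieved by 5 values at 62 and 1 at 229, total 539; lower one of the 229's by 84 (still > 62) to reach 455.

5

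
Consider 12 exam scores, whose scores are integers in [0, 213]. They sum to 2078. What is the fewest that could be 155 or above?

4

Each value short of 155 is at most 154, costing at least 213 − 154 = 59 against the maximum total of 2556.
We can afford to lose at most 2556 − 2078 = 478, so at most ⌊478/59⌋ = 8 fall short, and at least 4 are ≥ 155.
Exactly 4 works: 4 values at 213 and 8 at 154 total 2084; lower one of the high values by 6 (still ≥ 155) to hit 2078.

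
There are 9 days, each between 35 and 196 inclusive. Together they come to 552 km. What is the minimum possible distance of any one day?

To make one day as small as possible, make the other 8 as large as possible.
The other 8 can take up 8 × 196 = 1568 ≥ 552 − 35, so one day can sit at its floor of 35.
Achievable: one at 35 and the other 8 totalling 517, which fits since 8 × 35 ≤ 517 ≤ 8 × 196.

35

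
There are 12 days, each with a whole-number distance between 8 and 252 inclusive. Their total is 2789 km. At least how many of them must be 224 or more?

Each value short of 224 is at most 223, costing at least 252 − 223 = 29 against the maximum total of 3024.
We can afford to lose at most 3024 − 2789 = 235, so at most ⌊235/29⌋ = 8 fall short, and at least 4 are ≥ 224.
Exactly 4 works: 4 values at 252 and 8 at 223 total 2792; lower one of the high values by 3 (still ≥ 224) to hit 2789.

4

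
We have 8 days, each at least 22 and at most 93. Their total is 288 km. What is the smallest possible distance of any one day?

To make one day as small as possible, make the other 7 as large as possible.
The other 7 can take up 7 × 93 = 651 ≥ 288 − 22, so one day can sit at its floor of 22.
Achievable: one at 22 and the other 7 totalling 266, which fits since 7 × 22 ≤ 266 ≤ 7 × 93.

22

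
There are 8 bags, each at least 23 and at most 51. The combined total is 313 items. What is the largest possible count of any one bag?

51

Maximizing one value means minimizing the remaining 7.
The other 7 contribute at least 7 × 23 = 161, leaving at most 313 − 161 = 152.
But each bag is capped at 51, so the maximum is 51.
Achievable: one at 51 and the other 7 totalling 262, which fits since 7 × 23 ≤ 262 ≤ 7 × 51.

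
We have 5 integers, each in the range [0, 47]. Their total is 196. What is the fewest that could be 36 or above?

If only k of them are at least 36, the other 5 − k are at most 35, so the total is at most k·47 + (5 − k)·35.
This must reach 196, so k·47 + (5 − k)·35 ≥ 196, giving k ≥ 2.
Exactly 2 works: 2 values at 47 and 3 at 35 total 199; lower one of the high values by 3 (still ≥ 36) to hit 196.

2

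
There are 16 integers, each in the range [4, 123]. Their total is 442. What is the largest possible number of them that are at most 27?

15

Suppose k of them are at most 27. Those contribute at most 27 each and the rest at most 123 each.
So the total is at most 27k + 123(16 − k) = 1968 − 96k. This must still be ≥ 442, so k ≤ 15.
k = 15 is achieved by 15 values at 27 and 1 at 123, total 528; lower one of the 123's by 86 (still > 27) to reach 442.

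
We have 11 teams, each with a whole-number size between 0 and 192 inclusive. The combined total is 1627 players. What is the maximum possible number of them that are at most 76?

Suppose k of them are at most 76. Those contribute at most 76 each and the rest at most 192 each.
So the total is at most 76k + 192(11 − k) = 2112 − 116k. This must still be ≥ 1627, so k ≤ 4.
k = 4 is achieved by 4 values at 76 and 7 at 192, total 1648; lower one of the 192's by 21 (still > 76) to reach 1627.

4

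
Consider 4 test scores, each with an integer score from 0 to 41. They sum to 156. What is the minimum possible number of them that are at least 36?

3

Suppose at most 4 − j of them reach 36; then j values are ≤ 35 and the rest ≤ 41.
The total is then ≤ 35·j + 41·(4 − j) = 164 − 6j. For this to be ≥ 156 we need j ≤ 1, so at least 4 − 1 = 3 must reach 36.
Exactly 3 works: 3 values at 41 and 1 at 35 total 158; lower one of the high values by 2 (still ≥ 36) to hit 156.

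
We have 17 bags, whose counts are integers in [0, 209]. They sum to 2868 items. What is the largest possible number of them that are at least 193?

If k of the values are ≥ 193, the total is ≥ 193k + 0(17 − k).
Setting 193k + 0(17 − k) ≤ 2868 gives 193k ≤ 2868, so k ≤ 14.
k = 14 is achieved by 14 values at 193 and 3 at 0, total 2702; add 166 to one value (staying below 193) to reach 2868.

14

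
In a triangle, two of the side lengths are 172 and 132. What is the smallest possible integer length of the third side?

41

The third side must exceed |172 − 132| = 40.
The smallest integer above 40 is 41.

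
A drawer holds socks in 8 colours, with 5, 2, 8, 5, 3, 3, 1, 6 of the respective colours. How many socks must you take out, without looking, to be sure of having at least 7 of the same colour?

32

In the worst case you take as many as possible of each colour without reaching 7: 5 + 2 + 6 + 5 + 3 + 3 + 1 + 6 = 31.
The next one must give 7 of some colour, so 31 + 1 = 32.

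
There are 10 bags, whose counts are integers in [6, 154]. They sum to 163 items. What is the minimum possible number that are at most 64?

9

Each value above 64 is at least 65, contributing at least 65 − 6 = 59 above the floor 6.
The sum exceeds the floor total 60 by 103, so at most ⌊103/59⌋ = 1 exceed 64, and at least 9 are ≤ 64.
Exactly 9 works: 9 values at 6 and 1 at 65 total 119; raise one of the low values by 44 (still ≤ 64) to hit 163.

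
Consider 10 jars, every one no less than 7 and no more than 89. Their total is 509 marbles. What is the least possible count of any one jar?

7

Minimizing one value means maximizing the remaining 9.
The other 9 can take up 9 × 89 = 801 ≥ 509 − 7, so one jar can sit at its floor of 7.
Achievable: one at 7 and the other 9 totalling 502, which fits since 9 × 7 ≤ 502 ≤ 9 × 89.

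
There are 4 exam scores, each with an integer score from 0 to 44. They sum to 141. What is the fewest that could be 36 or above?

Suppose at most 4 − j of them reach 36; then j values are ≤ 35 and the rest ≤ 44.
The total is then ≤ 35·j + 44·(4 − j) = 176 − 9j. For this to be ≥ 141 we need j ≤ 3, so at least 4 − 3 = 1 must reach 36.
Exactly 1 works: 1 value at 44 and 3 at 35 total 149; lower one of the high values by 8 (still ≥ 36) to hit 141.

1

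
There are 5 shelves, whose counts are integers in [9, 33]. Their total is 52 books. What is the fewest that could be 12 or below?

Each value above 12 is at least 13, contributing at least 13 − 9 = 4 above the floor 9.
The sum exceeds the floor total 45 by 7, so at most ⌊7/4⌋ = 1 exceed 12, and at least 4 are ≤ 12.
Exactly 4 works: 4 values at 9 and 1 at 13 total 49; raise one of the low values by 3 (still ≤ 12) to hit 52.

4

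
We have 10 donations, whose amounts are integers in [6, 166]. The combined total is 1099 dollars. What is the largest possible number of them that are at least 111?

Suppose k of them are at least 111. Those contribute at least 111 each and the other 10 − k at least 6 each.
So the total is at least 111k + 6(10 − k) = 60 + 105k. This must be ≤ 1099, giving k ≤ 9.
k = 9 is achieved by 9 values at 111 and 1 at 6, total 1005; add 94 to one value (staying below 111) to reach 1099.

9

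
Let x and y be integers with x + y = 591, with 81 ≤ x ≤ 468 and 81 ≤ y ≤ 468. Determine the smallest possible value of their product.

57564

For a fixed sum, xy is smallest when x and y are as far apart as possible.
The extreme feasible split is x = 123, y = 468, giving xy = 57564.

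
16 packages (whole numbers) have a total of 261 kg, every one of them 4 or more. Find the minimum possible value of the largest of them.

17

If every one of the 16 were at most 16, the total would be at most 16 × 16 = 256 < 261.
Achievable: 5 of them at 17 and 11 at 16 total 261.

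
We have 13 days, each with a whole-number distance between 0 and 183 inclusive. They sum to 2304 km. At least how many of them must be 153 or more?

If only k of them are at least 153, the other 13 − k are at most 152, so the total is at most k·183 + (13 − k)·152.
This must reach 2304, so k·183 + (13 − k)·152 ≥ 2304, giving k ≥ 11.
Exactly 11 works: 11 values at 183 and 2 at 152 total 2317; lower one of the high values by 13 (still ≥ 153) to hit 2304.

11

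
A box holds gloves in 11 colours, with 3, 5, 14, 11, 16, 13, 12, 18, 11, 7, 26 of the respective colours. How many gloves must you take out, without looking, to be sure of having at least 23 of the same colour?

133

In the worst case you take as many as possible of each colour without reaching 23: 3 + 5 + 14 + 11 + 16 + 13 + 12 + 18 + 11 + 7 + 22 = 132.
The next one must give 23 of some colour, so 132 + 1 = 133.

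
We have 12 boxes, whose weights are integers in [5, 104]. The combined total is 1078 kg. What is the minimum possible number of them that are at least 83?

Each value short of 83 is at most 82, costing at least 104 − 82 = 22 against the maximum total of 1248.
We can afford to lose at most 1248 − 1078 = 170, so at most ⌊170/22⌋ = 7 fall short, and at least 5 are ≥ 83.
Exactly 5 works: 5 values at 104 and 7 at 82 total 1094; lower one of the high values by 16 (still ≥ 83) to hit 1078.

5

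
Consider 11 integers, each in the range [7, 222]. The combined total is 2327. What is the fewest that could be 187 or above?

If only k of them are at least 187, the other 11 − k are at most 186, so the total is at most k·222 + (11 − k)·186.
This must reach 2327, so k·222 + (11 − k)·186 ≥ 2327, giving k ≥ 8.
Exactly 8 works: 8 values at 222 and 3 at 186 total 2334; lower one of the high values by 7 (still ≥ 187) to hit 2327.

8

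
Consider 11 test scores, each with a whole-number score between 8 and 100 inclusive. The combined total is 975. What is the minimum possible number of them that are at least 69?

8

Each value short of 69 is at most 68, costing at least 100 − 68 = 32 against the maximum total of 1100.
We can afford to lose at most 1100 − 975 = 125, so at most ⌊125/32⌋ = 3 fall short, and at least 8 are ≥ 69.
Exactly 8 works: 8 values at 100 and 3 at 68 total 1004; lower one of the high values by 29 (still ≥ 69) to hit 975.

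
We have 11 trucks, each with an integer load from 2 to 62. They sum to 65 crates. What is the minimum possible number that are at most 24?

10

Let j be the number exceeding 24. Then the total is ≥ 25·j + 2·(11 − j) = 22 + 23j.
So 23j ≤ 43 and j ≤ 1; hence at least 11 − 1 = 10 are ≤ 24.
Exactly 10 works: 10 values at 2 and 1 at 25 total 45; raise one of the low values by 20 (still ≤ 24) to hit 65.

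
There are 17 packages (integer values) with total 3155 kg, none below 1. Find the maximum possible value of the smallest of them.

185

The 17 values sum to 3155, so their minimum is at most ⌊3155/17⌋ = 185.
Equality holds with 7 values of 185 and 10 values of 186.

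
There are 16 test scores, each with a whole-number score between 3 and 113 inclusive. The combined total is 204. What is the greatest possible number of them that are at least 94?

If k of the values are ≥ 94, the total is ≥ 94k + 3(16 − k).
Setting 94k + 3(16 − k) ≤ 204 gives 91k ≤ 156, so k ≤ 1.
k = 1 is achieved by 1 value at 94 and 15 at 3, total 139; add 65 to one value (staying below 94) to reach 204.

1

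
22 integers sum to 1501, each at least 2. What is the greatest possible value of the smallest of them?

The 22 values sum to 1501, so their minimum is at most ⌊1501/22⌋ = 68.
Achievable: 17 of them at 68 and 5 at 69 total 1501.

68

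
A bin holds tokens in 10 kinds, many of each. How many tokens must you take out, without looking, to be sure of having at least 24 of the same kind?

231

You could draw 23 of every kind without reaching 24 of any — 230 in all.
One more forces 24 of some kind, so 230 + 1 = 231.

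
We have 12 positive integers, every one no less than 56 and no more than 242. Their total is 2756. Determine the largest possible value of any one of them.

To make one integer as large as possible, make the other 11 as small as possible.
The other 11 contribute at least 11 × 56 = 616, leaving at most 2756 − 616 = 2140.
But each integer is capped at 242, so the maximum is 242.
Achievable: one at 242 and the other 11 totalling 2514, which fits since 11 × 56 ≤ 2514 ≤ 11 × 242.

242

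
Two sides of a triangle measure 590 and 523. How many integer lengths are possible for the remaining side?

The triangle inequality gives |590 − 523| < c < 590 + 523, i.e. 67 < c < 1113.
So c can be any integer from 68 to 1112: 1045 values.

1045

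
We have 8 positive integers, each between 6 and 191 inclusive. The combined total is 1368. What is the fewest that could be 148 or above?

If only k of them are at least 148, the other 8 − k are at most 147, so the total is at most k·191 + (8 − k)·147.
This must reach 1368, so k·191 + (8 − k)·147 ≥ 1368, giving k ≥ 5.
Exactly 5 works: 5 values at 191 and 3 at 147 total 1396; lower one of the high values by 28 (still ≥ 148) to hit 1368.

5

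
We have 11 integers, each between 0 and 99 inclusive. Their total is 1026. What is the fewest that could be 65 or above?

10

Suppose at most 11 − j of them reach 65; then j values are ≤ 64 and the rest ≤ 99.
The total is then ≤ 64·j + 99·(11 − j) = 1089 − 35j. For this to be ≥ 1026 we need j ≤ 1, so at least 11 − 1 = 10 must reach 65.
Exactly 10 works: 10 values at 99 and 1 at 64 total 1054; lower one of the high values by 28 (still ≥ 65) to hit 1026.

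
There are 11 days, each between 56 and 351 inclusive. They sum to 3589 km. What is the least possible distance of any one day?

To make one day as small as possible, make the other 10 as large as possible.
The other 10 contribute at most 10 × 351 = 3510, leaving at least 3589 − 3510 = 79.
Since 79 ≥ 56, this is achievable: one at 79 and 10 at 351.

79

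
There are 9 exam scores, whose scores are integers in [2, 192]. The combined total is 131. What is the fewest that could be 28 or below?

If only k of them are at most 28, the other 9 − k are at least 29, so the total is at least (9 − k)·29 + k·2.
This is ≤ 131, so (9 − k)·29 + 2k ≤ 131, which gives k ≥ 5.
Exactly 5 works: 5 values at 2 and 4 at 29 total 126; raise one of the low values by 5 (still ≤ 28) to hit 131.

5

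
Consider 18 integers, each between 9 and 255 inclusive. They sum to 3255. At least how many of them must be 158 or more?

5

If only k of them are at least 158, the other 18 − k are at most 157, so the total is at most k·255 + (18 − k)·157.
This must reach 3255, so k·255 + (18 − k)·157 ≥ 3255, giving k ≥ 5.
Exactly 5 works: 5 values at 255 and 13 at 157 total 3316; lower one of the high values by 61 (still ≥ 158) to hit 3255.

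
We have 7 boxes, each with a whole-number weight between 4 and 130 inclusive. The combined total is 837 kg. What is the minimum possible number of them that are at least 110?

Each value short of 110 is at most 109, costing at least 130 − 109 = 21 against the maximum total of 910.
We can afford to lose at most 910 − 837 = 73, so at most ⌊73/21⌋ = 3 fall short, and at least 4 are ≥ 110.
Exactly 4 works: 4 values at 130 and 3 at 109 total 847; lower one of the high values by 10 (still ≥ 110) to hit 837.

4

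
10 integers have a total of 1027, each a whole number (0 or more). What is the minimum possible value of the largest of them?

Some value must be at least ⌈1027/10⌉ = 103, since 10 × 102 = 1020 < 1027.
Achievable: 7 of them at 103 and 3 at 102 total 1027.

103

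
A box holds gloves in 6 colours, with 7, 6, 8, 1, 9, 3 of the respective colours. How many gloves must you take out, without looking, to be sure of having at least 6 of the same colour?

In the worst case you take as many as possible of each colour without reaching 6: 5 + 5 + 5 + 1 + 5 + 3 = 24.
The next one must give 6 of some colour, so 24 + 1 = 25.

25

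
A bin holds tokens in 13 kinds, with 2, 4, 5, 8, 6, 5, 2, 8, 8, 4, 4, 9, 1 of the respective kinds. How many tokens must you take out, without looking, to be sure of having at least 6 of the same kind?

In the worst case you take as many as possible of each kind without reaching 6: 2 + 4 + 5 + 5 + 5 + 5 + 2 + 5 + 5 + 4 + 4 + 5 + 1 = 52.
The next one must give 6 of some kind, so 52 + 1 = 53.

53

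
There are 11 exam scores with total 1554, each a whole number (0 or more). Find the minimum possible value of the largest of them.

142

The 11 values sum to 1554, so their maximum is at least ⌈1554/11⌉ = 142.
Achievable: 3 of them at 142 and 8 at 141 total 1554.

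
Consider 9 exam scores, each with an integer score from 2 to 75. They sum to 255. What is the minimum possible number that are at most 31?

If only k of them are at most 31, the other 9 − k are at least 32, so the total is at least (9 − k)·32 + k·2.
This is ≤ 255, so (9 − k)·32 + 2k ≤ 255, which gives k ≥ 2.
Exactly 2 works: 2 values at 2 and 7 at 32 total 228; raise one of the low values by 27 (still ≤ 31) to hit 255.

2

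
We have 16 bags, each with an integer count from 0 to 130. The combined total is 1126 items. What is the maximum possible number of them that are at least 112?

10

If k of the values are ≥ 112, the total is ≥ 112k + 0(16 − k).
Setting 112k + 0(16 − k) ≤ 1126 gives 112k ≤ 1126, so k ≤ 10.
k = 10 is achieved by 10 values at 112 and 6 at 0, total 1120; add 6 to one value (staying below 112) to reach 1126.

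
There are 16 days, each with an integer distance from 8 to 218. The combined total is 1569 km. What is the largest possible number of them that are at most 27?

10

Suppose k of them are at most 27. Those contribute at most 27 each and the rest at most 218 each.
So the total is at most 27k + 218(16 − k) = 3488 − 191k. This must still be ≥ 1569, so k ≤ 10.
k = 10 is achieved by 10 values at 27 and 6 at 218, total 1578; lower one of the 218's by 9 (still > 27) to reach 1569.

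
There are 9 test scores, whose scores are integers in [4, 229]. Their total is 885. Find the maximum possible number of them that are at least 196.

4

If k of the values are ≥ 196, the total is ≥ 196k + 4(9 − k).
Setting 196k + 4(9 − k) ≤ 885 gives 192k ≤ 849, so k ≤ 4.
k = 4 is achieved by 4 values at 196 and 5 at 4, total 804; add 81 to one value (staying below 196) to reach 885.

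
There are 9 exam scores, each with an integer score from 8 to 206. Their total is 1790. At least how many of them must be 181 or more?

If only k of them are at least 181, the other 9 − k are at most 180, so the total is at most k·206 + (9 − k)·180.
This must reach 1790, so k·206 + (9 − k)·180 ≥ 1790, giving k ≥ 7.
Exactly 7 works: 7 values at 206 and 2 at 180 total 1802; lower one of the high values by 12 (still ≥ 181) to hit 1790.

7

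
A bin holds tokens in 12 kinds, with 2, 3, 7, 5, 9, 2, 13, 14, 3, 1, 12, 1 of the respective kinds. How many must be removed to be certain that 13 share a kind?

70

In the worst case you take as many as possible of each kind without reaching 13: 2 + 3 + 7 + 5 + 9 + 2 + 12 + 12 + 3 + 1 + 12 + 1 = 69.
The next one must give 13 of some kind, so 69 + 1 = 70.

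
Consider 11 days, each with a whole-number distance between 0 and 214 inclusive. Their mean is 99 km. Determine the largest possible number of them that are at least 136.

The total is 11 × 99 = 1089.
With k values at 136 or above and the rest at least 0, the sum is at least 0 + 136k.
Since the sum is 1089, we need 136k ≤ 1089, i.e. k ≤ 8.
k = 8 is achieved by 8 values at 136 and 3 at 0, total 1088; add 1 to one value (staying below 136) to reach 1089.

8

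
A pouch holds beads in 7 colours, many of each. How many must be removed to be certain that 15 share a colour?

99

In the worst case you draw 14 of each of the 7 colours: 7 × 14 = 98.
One more forces 15 of some colour, so 98 + 1 = 99.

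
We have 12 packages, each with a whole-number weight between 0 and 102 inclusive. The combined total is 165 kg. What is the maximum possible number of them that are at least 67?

2

With k values at 67 or above and the rest at least 0, the sum is at least 0 + 67k.
Since the sum is 165, we need 67k ≤ 165, i.e. k ≤ 2.
k = 2 is achieved by 2 values at 67 and 10 at 0, total 134; add 31 to one value (staying below 67) to reach 165.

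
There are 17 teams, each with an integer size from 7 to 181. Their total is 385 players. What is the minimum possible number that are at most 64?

Each value above 64 is at least 65, contributing at least 65 − 7 = 58 above the floor 7.
The sum exceeds the floor total 119 by 266, so at most ⌊266/58⌋ = 4 exceed 64, and at least 13 are ≤ 64.
Exactly 13 works: 13 values at 7 and 4 at 65 total 351; raise one of the low values by 34 (still ≤ 64) to hit 385.

13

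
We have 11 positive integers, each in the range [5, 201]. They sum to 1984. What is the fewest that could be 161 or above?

Suppose at most 11 − j of them reach 161; then j values are ≤ 160 and the rest ≤ 201.
The total is then ≤ 160·j + 201·(11 − j) = 2211 − 41j. For this to be ≥ 1984 we need j ≤ 5, so at least 11 − 5 = 6 must reach 161.
Exactly 6 works: 6 values at 201 and 5 at 160 total 2006; lower one of the high values by 22 (still ≥ 161) to hit 1984.

6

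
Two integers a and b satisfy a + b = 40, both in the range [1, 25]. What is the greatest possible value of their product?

400

For a fixed sum, the product ab is largest when a and b are as close as possible.
Taking a = 20 and b = 20 (both in [1, 25]) gives ab = 400.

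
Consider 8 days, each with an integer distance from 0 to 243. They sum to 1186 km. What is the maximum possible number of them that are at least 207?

Suppose k of them are at least 207. Those contribute at least 207 each and the other 8 − k at least 0 each.
So the total is at least 207k + 0(8 − k) = 0 + 207k. This must be ≤ 1186, giving k ≤ 5.
k = 5 is achieved by 5 values at 207 and 3 at 0, total 1035; add 151 to one value (staying below 207) to reach 1186.

5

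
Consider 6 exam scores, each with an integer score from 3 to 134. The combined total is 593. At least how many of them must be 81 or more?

3

Suppose at most 6 − j of them reach 81; then j values are ≤ 80 and the rest ≤ 134.
The total is then ≤ 80·j + 134·(6 − j) = 804 − 54j. For this to be ≥ 593 we need j ≤ 3, so at least 6 − 3 = 3 must reach 81.
Exactly 3 works: 3 values at 134 and 3 at 80 total 642; lower one of the high values by 49 (still ≥ 81) to hit 593.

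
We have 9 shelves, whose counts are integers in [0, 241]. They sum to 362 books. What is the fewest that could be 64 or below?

If only k of them are at most 64, the other 9 − k are at least 65, so the total is at least (9 − k)·65 + k·0.
This is ≤ 362, so (9 − k)·65 + 0k ≤ 362, which gives k ≥ 4.
Exactly 4 works: 4 values at 0 and 5 at 65 total 325; raise one of the low values by 37 (still ≤ 64) to hit 362.

4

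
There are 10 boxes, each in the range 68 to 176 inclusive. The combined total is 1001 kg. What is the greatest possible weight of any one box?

To make one box as large as possible, make the other 9 as small as possible.
The other 9 contribute at least 9 × 68 = 612, leaving at most 1001 − 612 = 389.
But each box is capped at 176, so the maximum is 176.
Achievable: one at 176 and the other 9 totalling 825, which fits since 9 × 68 ≤ 825 ≤ 9 × 176.

176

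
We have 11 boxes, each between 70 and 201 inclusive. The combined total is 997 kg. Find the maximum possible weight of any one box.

201

Maximizing one value means minimizing the remaining 10.
The other 10 contribute at least 10 × 70 = 700, leaving at most 997 − 700 = 297.
But each box is capped at 201, so the maximum is 201.
Achievable: one at 201 and the other 10 totalling 796, which fits since 10 × 70 ≤ 796 ≤ 10 × 201.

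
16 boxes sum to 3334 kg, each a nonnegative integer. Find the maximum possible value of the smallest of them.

The average is 3334/16 < 209, so some value is ≤ 208.
Taking 10 copies of 208 and 6 copies of 209 gives exactly 3334, so 208 is attained.

208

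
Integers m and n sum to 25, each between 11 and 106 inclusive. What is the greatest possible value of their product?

156

mn = m(25 − m) is maximized when m is as near 25/2 as the bounds allow.
Taking m = 12 and n = 13 (both in [11, 106]) gives mn = 156.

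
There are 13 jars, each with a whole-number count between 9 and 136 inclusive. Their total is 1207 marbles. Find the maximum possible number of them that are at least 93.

12

If k of the values are ≥ 93, the total is ≥ 93k + 9(13 − k).
Setting 93k + 9(13 − k) ≤ 1207 gives 84k ≤ 1090, so k ≤ 12.
k = 12 is achieved by 12 values at 93 and 1 at 9, total 1125; add 82 to one value (staying below 93) to reach 1207.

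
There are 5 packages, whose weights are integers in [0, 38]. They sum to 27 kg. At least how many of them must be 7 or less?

Each value above 7 is at least 8, contributing at least 8 − 0 = 8 above the floor 0.
The sum exceeds the floor total 0 by 27, so at most ⌊27/8⌋ = 3 exceed 7, and at least 2 are ≤ 7.
Exactly 2 works: 2 values at 0 and 3 at 8 total 24; raise one of the low values by 3 (still ≤ 7) to hit 27.

2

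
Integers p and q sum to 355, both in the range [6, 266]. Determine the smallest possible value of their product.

Since p + q is fixed, pushing one of them to its bound minimizes the product.
The extreme feasible split is p = 89, q = 266, giving pq = 23674.

23674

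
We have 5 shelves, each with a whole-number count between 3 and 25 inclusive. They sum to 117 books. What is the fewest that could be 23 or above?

Each value short of 23 is at most 22, costing at least 25 − 22 = 3 against the maximum total of 125.
We can afford to lose at most 125 − 117 = 8, so at most ⌊8/3⌋ = 2 fall short, and at least 3 are ≥ 23.
Exactly 3 works: 3 values at 25 and 2 at 22 total 119; lower one of the high values by 2 (still ≥ 23) to hit 117.

3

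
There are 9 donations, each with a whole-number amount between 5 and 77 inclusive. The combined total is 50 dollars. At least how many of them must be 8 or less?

Each value above 8 is at least 9, contributing at least 9 − 5 = 4 above the floor 5.
The sum exceeds the floor total 45 by 5, so at most ⌊5/4⌋ = 1 exceed 8, and at least 8 are ≤ 8.
Exactly 8 works: 8 values at 5 and 1 at 9 total 49; raise one of the low values by 1 (still ≤ 8) to hit 50.

8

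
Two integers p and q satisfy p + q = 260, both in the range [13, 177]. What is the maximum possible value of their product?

With p + q fixed, pq peaks when the two are closest together.
Taking p = 130 and q = 130 (both in [13, 177]) gives pq = 16900.

16900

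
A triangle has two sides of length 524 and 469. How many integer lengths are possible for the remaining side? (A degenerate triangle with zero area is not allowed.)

937

The triangle inequality gives |524 − 469| < c < 524 + 469, i.e. 55 < c < 993.
So c can be any integer from 56 to 992: 937 values.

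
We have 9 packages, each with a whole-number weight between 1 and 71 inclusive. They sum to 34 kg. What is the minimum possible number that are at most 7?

6

If only k of them are at most 7, the other 9 − k are at least 8, so the total is at least (9 − k)·8 + k·1.
This is ≤ 34, so (9 − k)·8 + 1k ≤ 34, which gives k ≥ 6.
Exactly 6 works: 6 values at 1 and 3 at 8 total 30; raise one of the low values by 4 (still ≤ 7) to hit 34.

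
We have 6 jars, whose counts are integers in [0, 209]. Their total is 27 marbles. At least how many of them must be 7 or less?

3

Each value above 7 is at least 8, contributing at least 8 − 0 = 8 above the floor 0.
The sum exceeds the floor total 0 by 27, so at most ⌊27/8⌋ = 3 exceed 7, and at least 3 are ≤ 7.
Exactly 3 works: 3 values at 0 and 3 at 8 total 24; raise one of the low values by 3 (still ≤ 7) to hit 27.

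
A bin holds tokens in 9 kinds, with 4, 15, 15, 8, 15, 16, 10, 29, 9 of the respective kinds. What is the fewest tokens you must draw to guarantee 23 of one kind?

115

In the worst case you take as many as possible of each kind without reaching 23: 4 + 15 + 15 + 8 + 15 + 16 + 10 + 22 + 9 = 114.
The next one must give 23 of some kind, so 114 + 1 = 115.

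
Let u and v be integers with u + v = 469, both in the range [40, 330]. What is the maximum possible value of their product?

54990

For a fixed sum, the product uv is largest when u and v are as close as possible.
Taking u = 234 and v = 235 (both in [40, 330]) gives uv = 54990.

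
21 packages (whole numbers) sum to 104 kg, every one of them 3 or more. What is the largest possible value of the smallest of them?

4

If every one of the 21 were at least 5, the total would be at least 21 × 5 = 105 > 104.
Achievable: 1 of them at 4 and 20 at 5 total 104.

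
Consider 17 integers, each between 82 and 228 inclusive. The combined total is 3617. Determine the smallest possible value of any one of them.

To make one integer as small as possible, make the other 16 as large as possible.
The other 16 can take up 16 × 228 = 3648 ≥ 3617 − 82, so one integer can sit at its floor of 82.
Achievable: one at 82 and the other 16 totalling 3535, which fits since 16 × 82 ≤ 3535 ≤ 16 × 228.

82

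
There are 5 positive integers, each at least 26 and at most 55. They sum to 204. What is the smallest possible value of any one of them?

26

To make one integer as small as possible, make the other 4 as large as possible.
The other 4 can take up 4 × 55 = 220 ≥ 204 − 26, so one integer can sit at its floor of 26.
Achievable: one at 26 and the other 4 totalling 178, which fits since 4 × 26 ≤ 178 ≤ 4 × 55.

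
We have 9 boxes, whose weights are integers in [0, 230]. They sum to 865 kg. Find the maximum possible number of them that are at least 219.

3

With k values at 219 or above and the rest at least 0, the sum is at least 0 + 219k.
Since the sum is 865, we need 219k ≤ 865, i.e. k ≤ 3.
k = 3 is achieved by 3 values at 219 and 6 at 0, total 657; add 208 to one value (staying below 219) to reach 865.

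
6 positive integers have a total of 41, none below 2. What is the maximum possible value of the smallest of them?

If every one of the 6 were at least 7, the total would be at least 6 × 7 = 42 > 41.
Equality holds with 1 value of 6 and 5 values of 7.

6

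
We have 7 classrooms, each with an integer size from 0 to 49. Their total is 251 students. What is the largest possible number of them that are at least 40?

With k values at 40 or above and the rest at least 0, the sum is at least 0 + 40k.
Since the sum is 251, we need 40k ≤ 251, i.e. k ≤ 6.
k = 6 is achieved by 6 values at 40 and 1 at 0, total 240; add 11 to one value (staying below 40) to reach 251.

6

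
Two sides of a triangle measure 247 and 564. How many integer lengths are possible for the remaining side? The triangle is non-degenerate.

The triangle inequality gives |247 − 564| < c < 247 + 564, i.e. 317 < c < 811.
So c can be any integer from 318 to 810: 493 values.

493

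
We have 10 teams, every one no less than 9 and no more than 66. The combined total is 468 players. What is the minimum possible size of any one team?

To make one team as small as possible, make the other 9 as large as possible.
The other 9 can take up 9 × 66 = 594 ≥ 468 − 9, so one team can sit at its floor of 9.
Achievable: one at 9 and the other 9 totalling 459, which fits since 9 × 9 ≤ 459 ≤ 9 × 66.

9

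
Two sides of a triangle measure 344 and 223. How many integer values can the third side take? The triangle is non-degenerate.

The triangle inequality gives |344 − 223| < c < 344 + 223, i.e. 121 < c < 567.
So c can be any integer from 122 to 566: 445 values.

445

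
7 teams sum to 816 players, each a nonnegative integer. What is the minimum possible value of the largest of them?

117

Some value must be at least ⌈816/7⌉ = 117, since 7 × 116 = 812 < 816.
Equality holds with 4 values of 117 and 3 values of 116.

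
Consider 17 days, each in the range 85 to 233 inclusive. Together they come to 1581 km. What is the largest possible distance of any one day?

To make one day as large as possible, make the other 16 as small as possible.
The other 16 contribute at least 16 × 85 = 1360, leaving at most 1581 − 1360 = 221.
Since 221 ≤ 233, this is achievable: one at 221 and 16 at 85.

221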